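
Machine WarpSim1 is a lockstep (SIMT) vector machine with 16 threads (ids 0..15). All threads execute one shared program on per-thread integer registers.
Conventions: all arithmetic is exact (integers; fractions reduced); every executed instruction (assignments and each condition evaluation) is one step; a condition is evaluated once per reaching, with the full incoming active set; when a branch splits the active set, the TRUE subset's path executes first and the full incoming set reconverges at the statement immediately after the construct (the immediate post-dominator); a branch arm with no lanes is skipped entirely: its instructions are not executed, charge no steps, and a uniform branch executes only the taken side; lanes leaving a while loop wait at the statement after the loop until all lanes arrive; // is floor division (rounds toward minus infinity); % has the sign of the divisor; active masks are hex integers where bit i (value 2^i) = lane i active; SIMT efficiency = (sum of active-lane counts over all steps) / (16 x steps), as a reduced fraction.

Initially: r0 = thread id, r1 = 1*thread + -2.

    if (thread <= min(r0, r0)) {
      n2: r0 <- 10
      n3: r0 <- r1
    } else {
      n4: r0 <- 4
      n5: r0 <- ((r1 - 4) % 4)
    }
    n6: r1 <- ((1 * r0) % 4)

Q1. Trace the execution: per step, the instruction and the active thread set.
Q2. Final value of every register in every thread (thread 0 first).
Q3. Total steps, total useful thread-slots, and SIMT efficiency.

step 0: eval (thread <= min(r0, r0)) 0xffff
step 1: r0 <- 10                     0xffff
step 2: r0 <- r1                     0xffff
step 3: r1 <- ((1 * r0) % 4)         0xffff

Answer: 4 steps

r0: -2,-1,0,1,2,3,4,5,6,7,8,9,10,11,12,13
r1: 2,3,0,1,2,3,0,1,2,3,0,1,2,3,0,1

steps = 4; useful = 64; efficiency = 64/64 = 1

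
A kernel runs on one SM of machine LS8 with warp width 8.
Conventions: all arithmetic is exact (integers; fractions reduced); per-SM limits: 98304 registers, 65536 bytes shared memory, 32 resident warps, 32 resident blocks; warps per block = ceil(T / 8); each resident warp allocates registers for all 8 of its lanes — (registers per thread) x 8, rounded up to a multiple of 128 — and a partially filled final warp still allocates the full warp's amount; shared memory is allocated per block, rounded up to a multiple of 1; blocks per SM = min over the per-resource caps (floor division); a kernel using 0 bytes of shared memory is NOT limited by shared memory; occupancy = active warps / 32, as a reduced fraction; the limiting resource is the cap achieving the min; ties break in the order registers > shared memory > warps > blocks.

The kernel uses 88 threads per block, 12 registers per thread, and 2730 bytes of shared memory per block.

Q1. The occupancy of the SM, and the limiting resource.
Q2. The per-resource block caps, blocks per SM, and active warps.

Answer: occupancy 11/16, limited by warps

registers: 69 blocks
shared memory: 24 blocks
warps: 2 blocks
blocks: 32 blocks

Answer: 2 blocks, 22 active warps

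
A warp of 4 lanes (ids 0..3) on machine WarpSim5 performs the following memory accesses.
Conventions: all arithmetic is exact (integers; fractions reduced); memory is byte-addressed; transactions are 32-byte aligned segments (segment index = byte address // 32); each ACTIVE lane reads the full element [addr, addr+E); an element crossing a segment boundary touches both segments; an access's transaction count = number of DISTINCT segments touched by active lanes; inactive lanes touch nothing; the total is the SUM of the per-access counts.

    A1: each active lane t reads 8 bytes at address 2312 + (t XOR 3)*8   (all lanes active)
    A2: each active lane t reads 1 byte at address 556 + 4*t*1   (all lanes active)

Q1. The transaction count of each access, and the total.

A1: 2 transactions
A2: 1 transaction

Answer: 2,1; total 3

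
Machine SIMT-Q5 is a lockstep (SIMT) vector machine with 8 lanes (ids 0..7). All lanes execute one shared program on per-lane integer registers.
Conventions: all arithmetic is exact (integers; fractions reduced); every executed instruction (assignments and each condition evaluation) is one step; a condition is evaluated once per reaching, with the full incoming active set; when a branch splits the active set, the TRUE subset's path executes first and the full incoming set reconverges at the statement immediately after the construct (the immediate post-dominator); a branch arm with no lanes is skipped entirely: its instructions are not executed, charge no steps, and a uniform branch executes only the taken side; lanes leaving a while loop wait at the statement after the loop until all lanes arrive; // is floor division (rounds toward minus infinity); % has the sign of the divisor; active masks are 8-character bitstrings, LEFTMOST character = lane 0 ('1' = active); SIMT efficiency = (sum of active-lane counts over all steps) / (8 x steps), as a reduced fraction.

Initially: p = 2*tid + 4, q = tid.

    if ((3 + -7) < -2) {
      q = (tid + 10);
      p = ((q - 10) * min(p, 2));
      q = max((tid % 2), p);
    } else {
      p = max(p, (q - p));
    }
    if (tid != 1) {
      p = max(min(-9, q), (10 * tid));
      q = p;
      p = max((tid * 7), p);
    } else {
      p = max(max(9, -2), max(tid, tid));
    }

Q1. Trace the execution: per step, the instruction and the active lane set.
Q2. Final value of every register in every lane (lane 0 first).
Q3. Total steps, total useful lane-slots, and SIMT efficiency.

step 0: eval ((3 + -7) < -2)         11111111
step 1: q <- (tid + 10)              11111111
step 2: p <- ((q - 10) * min(p, 2))  11111111
step 3: q <- max((tid % 2), p)       11111111
step 4: eval (tid != 1)              11111111
step 5: p <- max(min(-9, q), (10 * tid)) 10111111
step 6: q <- p                       10111111
step 7: p <- max((tid * 7), p)       10111111
step 8: p <- max(max(9, -2), max(tid, tid)) 01000000

Answer: 9 steps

p: 0,9,20,30,40,50,60,70
q: 0,2,20,30,40,50,60,70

steps = 9; useful = 62; efficiency = 62/72 = 31/36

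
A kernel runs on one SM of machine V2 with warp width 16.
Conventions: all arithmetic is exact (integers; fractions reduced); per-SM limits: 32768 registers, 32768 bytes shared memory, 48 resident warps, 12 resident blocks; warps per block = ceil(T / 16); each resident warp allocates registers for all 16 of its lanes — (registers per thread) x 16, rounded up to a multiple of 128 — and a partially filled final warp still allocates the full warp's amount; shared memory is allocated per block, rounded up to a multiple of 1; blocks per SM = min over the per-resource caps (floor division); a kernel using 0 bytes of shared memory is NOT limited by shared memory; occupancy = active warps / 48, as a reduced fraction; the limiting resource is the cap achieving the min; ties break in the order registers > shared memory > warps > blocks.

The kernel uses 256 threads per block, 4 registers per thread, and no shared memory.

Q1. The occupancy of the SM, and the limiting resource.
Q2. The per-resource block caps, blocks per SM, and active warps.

Answer: occupancy 1, limited by warps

registers: 16 blocks
shared memory: no limit (kernel uses none)
warps: 3 blocks
blocks: 12 blocks

Answer: 3 blocks, 48 active warps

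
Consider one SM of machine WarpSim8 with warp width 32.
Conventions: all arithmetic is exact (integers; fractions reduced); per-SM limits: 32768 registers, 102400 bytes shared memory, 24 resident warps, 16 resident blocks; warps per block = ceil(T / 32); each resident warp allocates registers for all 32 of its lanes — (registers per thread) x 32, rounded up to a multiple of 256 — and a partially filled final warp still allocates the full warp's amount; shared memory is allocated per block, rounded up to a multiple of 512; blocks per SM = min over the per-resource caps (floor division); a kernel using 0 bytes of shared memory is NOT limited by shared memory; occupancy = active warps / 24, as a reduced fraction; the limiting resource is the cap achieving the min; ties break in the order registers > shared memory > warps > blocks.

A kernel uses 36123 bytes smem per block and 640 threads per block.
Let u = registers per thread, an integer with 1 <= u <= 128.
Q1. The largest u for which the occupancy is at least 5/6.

Answer: u = 48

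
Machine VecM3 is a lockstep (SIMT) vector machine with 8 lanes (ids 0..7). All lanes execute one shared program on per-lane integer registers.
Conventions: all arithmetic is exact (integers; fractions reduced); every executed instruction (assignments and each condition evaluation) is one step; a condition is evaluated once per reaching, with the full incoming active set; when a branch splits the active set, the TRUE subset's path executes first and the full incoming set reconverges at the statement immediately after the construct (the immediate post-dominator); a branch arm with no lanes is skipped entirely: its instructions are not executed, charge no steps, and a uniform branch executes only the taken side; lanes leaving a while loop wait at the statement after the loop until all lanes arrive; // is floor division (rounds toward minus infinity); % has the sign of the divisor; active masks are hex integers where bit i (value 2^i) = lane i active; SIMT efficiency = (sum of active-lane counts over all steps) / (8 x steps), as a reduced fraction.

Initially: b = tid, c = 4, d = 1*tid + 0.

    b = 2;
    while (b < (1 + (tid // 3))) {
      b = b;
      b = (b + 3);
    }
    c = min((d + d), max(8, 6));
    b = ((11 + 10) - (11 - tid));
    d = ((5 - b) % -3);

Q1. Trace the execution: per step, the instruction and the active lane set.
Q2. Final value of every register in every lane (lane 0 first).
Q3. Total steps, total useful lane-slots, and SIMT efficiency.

step 0: b <- 2                       0xff
step 1: eval (b < (1 + (tid // 3)))  0xff
step 2: b <- b                       0xc0
step 3: b <- (b + 3)                 0xc0
step 4: eval (b < (1 + (tid // 3)))  0xc0
step 5: c <- min((d + d), max(8, 6)) 0xff
step 6: b <- ((11 + 10) - (11 - tid)) 0xff
step 7: d <- ((5 - b) % -3)          0xff

Answer: 8 steps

b: 10,11,12,13,14,15,16,17
c: 0,2,4,6,8,8,8,8
d: -2,0,-1,-2,0,-1,-2,0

steps = 8; useful = 46; efficiency = 46/64 = 23/32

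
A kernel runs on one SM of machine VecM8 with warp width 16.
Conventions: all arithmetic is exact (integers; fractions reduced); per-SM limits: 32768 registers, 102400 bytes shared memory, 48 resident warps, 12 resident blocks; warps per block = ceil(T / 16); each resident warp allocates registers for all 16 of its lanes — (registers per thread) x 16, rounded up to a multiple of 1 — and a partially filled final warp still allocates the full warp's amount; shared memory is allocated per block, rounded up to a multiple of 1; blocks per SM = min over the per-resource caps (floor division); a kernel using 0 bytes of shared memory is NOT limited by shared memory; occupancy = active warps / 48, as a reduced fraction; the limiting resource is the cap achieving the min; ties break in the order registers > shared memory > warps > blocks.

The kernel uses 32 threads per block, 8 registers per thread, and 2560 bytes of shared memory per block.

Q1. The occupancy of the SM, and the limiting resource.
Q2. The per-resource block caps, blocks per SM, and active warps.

Answer: occupancy 1/2, limited by blocks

registers: 128 blocks
shared memory: 40 blocks
warps: 24 blocks
blocks: 12 blocks

Answer: 12 blocks, 24 active warps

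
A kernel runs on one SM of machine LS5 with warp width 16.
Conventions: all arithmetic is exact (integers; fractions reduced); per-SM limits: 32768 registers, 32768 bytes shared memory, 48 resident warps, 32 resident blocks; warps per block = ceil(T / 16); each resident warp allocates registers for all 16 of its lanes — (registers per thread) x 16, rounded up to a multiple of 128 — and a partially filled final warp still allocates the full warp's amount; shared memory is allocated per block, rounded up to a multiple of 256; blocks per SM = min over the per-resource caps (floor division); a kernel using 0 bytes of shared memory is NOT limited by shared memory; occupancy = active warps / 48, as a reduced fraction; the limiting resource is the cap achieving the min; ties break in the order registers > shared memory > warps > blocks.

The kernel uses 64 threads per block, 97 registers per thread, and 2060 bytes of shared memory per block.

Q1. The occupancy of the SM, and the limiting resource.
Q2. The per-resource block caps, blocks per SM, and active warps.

Answer: occupancy 1/3, limited by registers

registers: 4 blocks
shared memory: 14 blocks
warps: 12 blocks
blocks: 32 blocks

Answer: 4 blocks, 16 active warps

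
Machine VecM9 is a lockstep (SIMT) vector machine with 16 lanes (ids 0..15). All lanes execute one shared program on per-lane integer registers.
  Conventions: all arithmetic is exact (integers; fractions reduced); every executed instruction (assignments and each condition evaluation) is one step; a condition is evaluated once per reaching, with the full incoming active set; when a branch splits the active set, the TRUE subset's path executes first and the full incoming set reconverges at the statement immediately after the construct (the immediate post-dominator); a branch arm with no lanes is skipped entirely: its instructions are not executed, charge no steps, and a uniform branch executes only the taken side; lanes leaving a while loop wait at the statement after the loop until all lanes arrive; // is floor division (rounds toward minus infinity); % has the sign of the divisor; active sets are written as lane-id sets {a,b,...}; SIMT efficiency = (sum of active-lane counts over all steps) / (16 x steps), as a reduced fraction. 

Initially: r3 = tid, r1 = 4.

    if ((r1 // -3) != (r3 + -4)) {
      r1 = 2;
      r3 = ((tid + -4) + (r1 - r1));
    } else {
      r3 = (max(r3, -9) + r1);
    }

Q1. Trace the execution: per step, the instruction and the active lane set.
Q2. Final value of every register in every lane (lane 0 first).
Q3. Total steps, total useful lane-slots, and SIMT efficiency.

step 0: eval ((r1 // -3) != (r3 + -4)) {0,1,2,3,4,5,6,7,8,9,10,11,12,13,14,15}
step 1: r1 <- 2                      {0,1,3,4,5,6,7,8,9,10,11,12,13,14,15}
step 2: r3 <- ((tid + -4) + (r1 - r1)) {0,1,3,4,5,6,7,8,9,10,11,12,13,14,15}
step 3: r3 <- (max(r3, -9) + r1)     {2}

Answer: 4 steps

r3: -4,-3,6,-1,0,1,2,3,4,5,6,7,8,9,10,11
r1: 2,2,4,2,2,2,2,2,2,2,2,2,2,2,2,2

steps = 4; useful = 47; efficiency = 47/64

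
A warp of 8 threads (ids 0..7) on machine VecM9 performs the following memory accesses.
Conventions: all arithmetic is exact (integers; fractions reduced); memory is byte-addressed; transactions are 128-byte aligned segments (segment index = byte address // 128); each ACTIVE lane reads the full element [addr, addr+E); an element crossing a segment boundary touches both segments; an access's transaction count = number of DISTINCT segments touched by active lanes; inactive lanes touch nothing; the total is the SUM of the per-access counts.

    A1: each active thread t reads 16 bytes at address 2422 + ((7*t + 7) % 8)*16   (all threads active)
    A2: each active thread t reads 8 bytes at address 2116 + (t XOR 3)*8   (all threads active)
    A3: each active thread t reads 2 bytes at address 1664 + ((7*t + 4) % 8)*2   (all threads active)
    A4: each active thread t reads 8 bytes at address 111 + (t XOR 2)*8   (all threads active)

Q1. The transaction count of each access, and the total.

A1: 2 transactions
A2: 2 transactions
A3: 1 transaction
A4: 2 transactions

Answer: 2,2,1,2; total 7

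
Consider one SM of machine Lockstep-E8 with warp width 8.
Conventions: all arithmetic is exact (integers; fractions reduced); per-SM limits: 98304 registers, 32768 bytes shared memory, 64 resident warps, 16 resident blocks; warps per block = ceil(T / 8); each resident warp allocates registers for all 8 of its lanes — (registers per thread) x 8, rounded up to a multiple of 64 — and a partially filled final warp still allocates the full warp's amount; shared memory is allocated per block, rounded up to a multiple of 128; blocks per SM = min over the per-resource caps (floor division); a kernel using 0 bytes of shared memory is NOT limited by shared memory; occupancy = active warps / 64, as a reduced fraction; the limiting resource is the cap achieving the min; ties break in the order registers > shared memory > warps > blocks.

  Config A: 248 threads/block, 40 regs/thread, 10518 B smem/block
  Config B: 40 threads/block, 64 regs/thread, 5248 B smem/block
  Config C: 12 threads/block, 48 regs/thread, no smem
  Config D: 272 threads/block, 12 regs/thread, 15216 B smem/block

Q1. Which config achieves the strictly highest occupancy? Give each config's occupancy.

occupancies: A 31/32, B 15/32, C 1/2, D 17/32

Answer: A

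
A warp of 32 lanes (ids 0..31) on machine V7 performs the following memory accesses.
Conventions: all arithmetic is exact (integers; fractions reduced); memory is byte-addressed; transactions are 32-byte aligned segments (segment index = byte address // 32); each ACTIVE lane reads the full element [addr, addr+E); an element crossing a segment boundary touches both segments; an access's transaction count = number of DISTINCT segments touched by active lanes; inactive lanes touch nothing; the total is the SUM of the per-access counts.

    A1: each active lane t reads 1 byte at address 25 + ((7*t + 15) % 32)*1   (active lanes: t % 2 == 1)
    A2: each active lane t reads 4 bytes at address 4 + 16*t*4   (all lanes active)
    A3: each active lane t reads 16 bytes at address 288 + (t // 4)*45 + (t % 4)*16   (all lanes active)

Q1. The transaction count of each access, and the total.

A1: 2 transactions
A2: 32 transactions
A3: 12 transactions

Answer: 2,32,12; total 46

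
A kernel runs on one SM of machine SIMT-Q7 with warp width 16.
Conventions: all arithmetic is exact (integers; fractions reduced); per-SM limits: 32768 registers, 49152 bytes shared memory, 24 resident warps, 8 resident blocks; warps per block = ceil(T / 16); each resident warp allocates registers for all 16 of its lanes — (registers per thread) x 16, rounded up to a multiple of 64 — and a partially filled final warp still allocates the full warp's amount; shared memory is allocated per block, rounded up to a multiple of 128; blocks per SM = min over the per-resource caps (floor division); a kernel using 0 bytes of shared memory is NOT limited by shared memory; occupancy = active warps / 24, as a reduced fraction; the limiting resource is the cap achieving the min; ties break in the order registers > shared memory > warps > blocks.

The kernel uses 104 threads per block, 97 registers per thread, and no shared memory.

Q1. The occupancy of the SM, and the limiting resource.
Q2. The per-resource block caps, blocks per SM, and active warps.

Answer: occupancy 7/12, limited by registers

registers: 2 blocks
shared memory: no limit (kernel uses none)
warps: 3 blocks
blocks: 8 blocks

Answer: 2 blocks, 14 active warps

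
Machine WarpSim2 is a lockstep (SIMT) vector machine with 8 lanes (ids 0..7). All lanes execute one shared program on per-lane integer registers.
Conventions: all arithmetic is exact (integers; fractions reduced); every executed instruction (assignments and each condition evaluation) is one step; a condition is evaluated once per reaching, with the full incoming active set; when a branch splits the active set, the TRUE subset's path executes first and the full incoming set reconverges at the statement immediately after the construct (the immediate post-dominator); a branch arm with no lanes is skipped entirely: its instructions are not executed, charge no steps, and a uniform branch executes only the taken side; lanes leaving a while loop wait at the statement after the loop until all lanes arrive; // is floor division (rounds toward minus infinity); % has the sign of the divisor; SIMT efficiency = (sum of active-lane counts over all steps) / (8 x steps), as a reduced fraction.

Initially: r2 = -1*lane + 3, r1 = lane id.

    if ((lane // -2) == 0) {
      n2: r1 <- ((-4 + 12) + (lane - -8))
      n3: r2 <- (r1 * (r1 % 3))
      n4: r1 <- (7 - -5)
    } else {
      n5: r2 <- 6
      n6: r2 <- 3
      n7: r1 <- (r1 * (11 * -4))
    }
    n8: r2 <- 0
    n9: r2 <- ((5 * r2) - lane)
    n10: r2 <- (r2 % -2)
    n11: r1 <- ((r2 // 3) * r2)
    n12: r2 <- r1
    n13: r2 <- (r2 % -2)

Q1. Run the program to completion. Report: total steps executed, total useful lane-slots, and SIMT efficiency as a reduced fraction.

Answer: 13 steps, 80 useful, 10/13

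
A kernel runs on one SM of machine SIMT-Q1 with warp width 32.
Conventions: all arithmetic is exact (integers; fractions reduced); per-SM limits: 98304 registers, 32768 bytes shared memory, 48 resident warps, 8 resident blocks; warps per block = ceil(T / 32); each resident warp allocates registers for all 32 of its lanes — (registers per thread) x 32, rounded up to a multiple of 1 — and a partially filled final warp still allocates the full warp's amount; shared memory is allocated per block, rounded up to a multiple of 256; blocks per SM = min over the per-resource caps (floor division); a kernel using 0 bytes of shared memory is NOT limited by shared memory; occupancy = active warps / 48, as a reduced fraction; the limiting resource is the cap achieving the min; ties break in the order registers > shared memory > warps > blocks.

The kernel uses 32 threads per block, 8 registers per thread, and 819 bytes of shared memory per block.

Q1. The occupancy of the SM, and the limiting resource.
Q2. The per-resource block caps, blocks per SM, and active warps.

Answer: occupancy 1/6, limited by blocks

registers: 384 blocks
shared memory: 32 blocks
warps: 48 blocks
blocks: 8 blocks

Answer: 8 blocks, 8 active warps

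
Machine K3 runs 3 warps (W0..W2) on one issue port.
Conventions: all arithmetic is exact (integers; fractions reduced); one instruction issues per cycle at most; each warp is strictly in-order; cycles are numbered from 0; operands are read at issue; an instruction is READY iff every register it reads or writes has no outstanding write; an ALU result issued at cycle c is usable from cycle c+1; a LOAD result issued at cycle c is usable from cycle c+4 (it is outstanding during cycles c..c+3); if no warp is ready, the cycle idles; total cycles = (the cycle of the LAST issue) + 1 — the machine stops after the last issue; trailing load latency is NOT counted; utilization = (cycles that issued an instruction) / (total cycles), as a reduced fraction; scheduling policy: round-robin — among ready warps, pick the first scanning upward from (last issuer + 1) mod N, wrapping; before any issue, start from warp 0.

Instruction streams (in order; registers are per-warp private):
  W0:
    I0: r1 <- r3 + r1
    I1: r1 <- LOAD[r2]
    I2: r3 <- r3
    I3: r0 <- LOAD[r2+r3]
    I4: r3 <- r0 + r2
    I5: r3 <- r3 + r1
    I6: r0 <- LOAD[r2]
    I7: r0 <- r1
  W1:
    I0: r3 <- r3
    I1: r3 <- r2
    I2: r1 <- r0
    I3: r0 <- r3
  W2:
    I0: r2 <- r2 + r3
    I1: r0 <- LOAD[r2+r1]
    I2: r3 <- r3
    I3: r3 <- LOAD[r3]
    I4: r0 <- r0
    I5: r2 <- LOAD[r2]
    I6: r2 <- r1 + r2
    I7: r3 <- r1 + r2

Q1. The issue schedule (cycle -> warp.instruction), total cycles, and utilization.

cycle 0: W0.I0
cycle 1: W1.I0
cycle 2: W2.I0
cycle 3: W0.I1
cycle 4: W1.I1
cycle 5: W2.I1
cycle 6: W0.I2
cycle 7: W1.I2
cycle 8: W2.I2
cycle 9: W0.I3
cycle 10: W1.I3
cycle 11: W2.I3
cycle 12: W2.I4
cycle 13: W0.I4
cycle 14: W2.I5
cycle 15: W0.I5
cycle 16: W0.I6
cycle 17: idle
cycle 18: W2.I6
cycle 19: W2.I7
cycle 20: W0.I7

Answer: 21 cycles, utilization 20/21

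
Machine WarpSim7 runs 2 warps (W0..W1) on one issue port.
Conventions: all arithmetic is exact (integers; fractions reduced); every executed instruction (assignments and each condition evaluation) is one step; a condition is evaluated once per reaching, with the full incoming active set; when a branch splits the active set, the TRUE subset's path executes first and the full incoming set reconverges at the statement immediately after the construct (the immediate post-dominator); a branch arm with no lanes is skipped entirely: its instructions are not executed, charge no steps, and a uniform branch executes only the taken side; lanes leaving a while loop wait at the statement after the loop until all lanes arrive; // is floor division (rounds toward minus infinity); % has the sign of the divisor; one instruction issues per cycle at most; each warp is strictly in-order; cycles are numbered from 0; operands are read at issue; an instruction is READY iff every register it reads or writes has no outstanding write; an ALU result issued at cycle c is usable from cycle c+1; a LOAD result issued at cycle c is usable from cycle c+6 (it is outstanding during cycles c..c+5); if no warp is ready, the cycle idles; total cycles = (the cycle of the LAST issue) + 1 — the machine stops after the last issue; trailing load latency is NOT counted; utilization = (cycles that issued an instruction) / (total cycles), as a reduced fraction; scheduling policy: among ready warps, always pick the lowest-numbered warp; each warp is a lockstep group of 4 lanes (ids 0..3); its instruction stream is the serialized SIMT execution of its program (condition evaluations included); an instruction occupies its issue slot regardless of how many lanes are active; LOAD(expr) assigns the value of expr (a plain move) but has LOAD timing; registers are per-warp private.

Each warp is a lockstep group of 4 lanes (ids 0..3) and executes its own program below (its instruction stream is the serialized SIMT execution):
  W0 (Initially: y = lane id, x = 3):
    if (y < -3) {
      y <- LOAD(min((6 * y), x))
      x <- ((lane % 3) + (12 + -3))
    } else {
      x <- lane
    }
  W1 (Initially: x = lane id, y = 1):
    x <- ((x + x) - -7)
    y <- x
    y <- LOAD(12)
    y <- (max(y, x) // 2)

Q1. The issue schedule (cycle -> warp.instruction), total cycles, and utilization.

cycle 0: W0.I0
cycle 1: W0.I1
cycle 2: W1.I0
cycle 3: W1.I1
cycle 4: W1.I2
cycle 5: idle
cycle 6: idle
cycle 7: idle
cycle 8: idle
cycle 9: idle
cycle 10: W1.I3

Answer: 11 cycles, utilization 6/11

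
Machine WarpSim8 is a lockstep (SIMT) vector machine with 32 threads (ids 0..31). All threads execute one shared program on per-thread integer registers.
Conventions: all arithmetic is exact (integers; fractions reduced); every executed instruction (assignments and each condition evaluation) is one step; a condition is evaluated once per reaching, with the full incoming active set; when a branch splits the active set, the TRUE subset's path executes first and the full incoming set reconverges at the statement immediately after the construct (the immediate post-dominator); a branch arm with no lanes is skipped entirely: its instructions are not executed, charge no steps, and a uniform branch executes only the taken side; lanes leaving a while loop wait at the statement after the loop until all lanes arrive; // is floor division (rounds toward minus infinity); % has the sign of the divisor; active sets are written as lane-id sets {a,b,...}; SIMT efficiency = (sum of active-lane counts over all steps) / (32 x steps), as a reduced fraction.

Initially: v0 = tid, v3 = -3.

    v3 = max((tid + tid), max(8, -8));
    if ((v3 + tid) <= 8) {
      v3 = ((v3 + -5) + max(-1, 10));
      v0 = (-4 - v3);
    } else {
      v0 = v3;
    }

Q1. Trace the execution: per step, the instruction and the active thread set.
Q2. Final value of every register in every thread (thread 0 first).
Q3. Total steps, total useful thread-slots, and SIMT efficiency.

step 0: v3 <- max((tid + tid), max(8, -8)) {0,1,2,3,4,5,6,7,8,9,10,11,12,13,14,15,16,17,18,19,20,21,22,23,24,25,26,27,28,29,30,31}
step 1: eval ((v3 + tid) <= 8)       {0,1,2,3,4,5,6,7,8,9,10,11,12,13,14,15,16,17,18,19,20,21,22,23,24,25,26,27,28,29,30,31}
step 2: v3 <- ((v3 + -5) + max(-1, 10)) {0}
step 3: v0 <- (-4 - v3)              {0}
step 4: v0 <- v3                     {1,2,3,4,5,6,7,8,9,10,11,12,13,14,15,16,17,18,19,20,21,22,23,24,25,26,27,28,29,30,31}

Answer: 5 steps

v0: -17,8,8,8,8,10,12,14,16,18,20,22,24,26,28,30,32,34,36,38,40,42,44,46,48,50,52,54,56,58,60,62
v3: 13,8,8,8,8,10,12,14,16,18,20,22,24,26,28,30,32,34,36,38,40,42,44,46,48,50,52,54,56,58,60,62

steps = 5; useful = 97; efficiency = 97/160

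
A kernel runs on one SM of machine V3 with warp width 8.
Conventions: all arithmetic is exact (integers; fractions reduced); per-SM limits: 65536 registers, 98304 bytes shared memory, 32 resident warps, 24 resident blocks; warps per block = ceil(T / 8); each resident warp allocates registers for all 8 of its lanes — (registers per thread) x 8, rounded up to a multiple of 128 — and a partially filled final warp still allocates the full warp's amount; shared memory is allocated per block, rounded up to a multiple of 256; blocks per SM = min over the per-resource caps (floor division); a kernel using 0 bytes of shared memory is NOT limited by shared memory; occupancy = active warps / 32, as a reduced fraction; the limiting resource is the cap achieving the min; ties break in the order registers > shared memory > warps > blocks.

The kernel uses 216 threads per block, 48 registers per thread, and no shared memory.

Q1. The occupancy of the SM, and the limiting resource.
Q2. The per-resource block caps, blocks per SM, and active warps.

Answer: occupancy 27/32, limited by warps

registers: 6 blocks
shared memory: no limit (kernel uses none)
warps: 1 block
blocks: 24 blocks

Answer: 1 block, 27 active warps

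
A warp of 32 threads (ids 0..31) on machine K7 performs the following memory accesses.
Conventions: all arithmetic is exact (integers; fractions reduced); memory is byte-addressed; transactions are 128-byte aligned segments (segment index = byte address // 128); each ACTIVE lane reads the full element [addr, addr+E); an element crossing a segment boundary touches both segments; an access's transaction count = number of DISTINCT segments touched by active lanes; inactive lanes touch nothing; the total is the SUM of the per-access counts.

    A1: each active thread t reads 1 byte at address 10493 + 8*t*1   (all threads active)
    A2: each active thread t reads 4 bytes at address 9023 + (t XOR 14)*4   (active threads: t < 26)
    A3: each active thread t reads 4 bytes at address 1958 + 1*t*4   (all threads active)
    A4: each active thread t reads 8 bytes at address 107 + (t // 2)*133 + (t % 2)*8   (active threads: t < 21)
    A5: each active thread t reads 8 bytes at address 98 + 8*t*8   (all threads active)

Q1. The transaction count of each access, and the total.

A1: 3 transactions
A2: 2 transactions
A3: 2 transactions
A4: 12 transactions
A5: 17 transactions

Answer: 3,2,2,12,17; total 36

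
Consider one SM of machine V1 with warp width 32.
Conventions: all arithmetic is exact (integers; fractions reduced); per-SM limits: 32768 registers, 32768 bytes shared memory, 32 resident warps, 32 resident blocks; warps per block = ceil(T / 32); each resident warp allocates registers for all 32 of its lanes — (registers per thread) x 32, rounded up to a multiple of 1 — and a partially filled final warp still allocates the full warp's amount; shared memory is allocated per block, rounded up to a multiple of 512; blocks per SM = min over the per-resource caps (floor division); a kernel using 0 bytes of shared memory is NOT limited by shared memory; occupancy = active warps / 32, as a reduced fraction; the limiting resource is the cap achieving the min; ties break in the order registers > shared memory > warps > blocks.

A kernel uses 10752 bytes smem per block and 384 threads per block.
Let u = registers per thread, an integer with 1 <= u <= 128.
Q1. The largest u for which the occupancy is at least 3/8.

Answer: u = 85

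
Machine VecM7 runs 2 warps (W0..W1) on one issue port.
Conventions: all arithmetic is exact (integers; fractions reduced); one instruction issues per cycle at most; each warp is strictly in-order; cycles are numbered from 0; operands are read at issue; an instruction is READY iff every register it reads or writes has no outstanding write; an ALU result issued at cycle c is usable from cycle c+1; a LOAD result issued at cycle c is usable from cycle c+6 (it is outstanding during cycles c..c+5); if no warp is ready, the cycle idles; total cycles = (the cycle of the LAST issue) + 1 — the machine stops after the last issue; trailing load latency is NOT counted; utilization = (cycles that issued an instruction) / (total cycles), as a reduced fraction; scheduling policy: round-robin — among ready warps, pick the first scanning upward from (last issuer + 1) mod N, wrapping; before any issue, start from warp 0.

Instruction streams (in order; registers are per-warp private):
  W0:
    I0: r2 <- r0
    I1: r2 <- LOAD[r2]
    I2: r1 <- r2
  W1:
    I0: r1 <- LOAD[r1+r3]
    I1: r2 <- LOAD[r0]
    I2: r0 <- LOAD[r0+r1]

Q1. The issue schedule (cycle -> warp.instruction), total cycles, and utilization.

cycle 0: W0.I0
cycle 1: W1.I0
cycle 2: W0.I1
cycle 3: W1.I1
cycle 4: idle
cycle 5: idle
cycle 6: idle
cycle 7: W1.I2
cycle 8: W0.I2

Answer: 9 cycles, utilization 2/3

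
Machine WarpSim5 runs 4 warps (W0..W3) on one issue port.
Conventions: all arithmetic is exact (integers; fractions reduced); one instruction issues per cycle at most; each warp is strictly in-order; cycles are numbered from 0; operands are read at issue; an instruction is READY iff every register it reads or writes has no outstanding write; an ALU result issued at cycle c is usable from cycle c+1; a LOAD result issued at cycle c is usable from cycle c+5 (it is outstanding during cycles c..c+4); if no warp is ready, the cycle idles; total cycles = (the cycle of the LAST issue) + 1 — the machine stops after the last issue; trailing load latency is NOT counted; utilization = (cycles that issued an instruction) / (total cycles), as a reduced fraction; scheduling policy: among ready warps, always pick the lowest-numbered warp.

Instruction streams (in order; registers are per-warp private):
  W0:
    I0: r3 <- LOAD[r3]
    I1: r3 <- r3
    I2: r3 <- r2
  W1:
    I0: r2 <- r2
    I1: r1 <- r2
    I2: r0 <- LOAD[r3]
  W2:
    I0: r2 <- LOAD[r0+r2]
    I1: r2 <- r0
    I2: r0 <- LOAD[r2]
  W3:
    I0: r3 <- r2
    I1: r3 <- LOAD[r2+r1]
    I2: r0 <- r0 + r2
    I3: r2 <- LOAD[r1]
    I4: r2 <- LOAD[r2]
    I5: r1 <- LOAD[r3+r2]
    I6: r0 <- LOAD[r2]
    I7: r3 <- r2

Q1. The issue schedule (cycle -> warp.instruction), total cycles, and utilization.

cycle 0: W0.I0
cycle 1: W1.I0
cycle 2: W1.I1
cycle 3: W1.I2
cycle 4: W2.I0
cycle 5: W0.I1
cycle 6: W0.I2
cycle 7: W3.I0
cycle 8: W3.I1
cycle 9: W2.I1
cycle 10: W2.I2
cycle 11: W3.I2
cycle 12: W3.I3
cycle 13: idle
cycle 14: idle
cycle 15: idle
cycle 16: idle
cycle 17: W3.I4
cycle 18: idle
cycle 19: idle
cycle 20: idle
cycle 21: idle
cycle 22: W3.I5
cycle 23: W3.I6
cycle 24: W3.I7

Answer: 25 cycles, utilization 17/25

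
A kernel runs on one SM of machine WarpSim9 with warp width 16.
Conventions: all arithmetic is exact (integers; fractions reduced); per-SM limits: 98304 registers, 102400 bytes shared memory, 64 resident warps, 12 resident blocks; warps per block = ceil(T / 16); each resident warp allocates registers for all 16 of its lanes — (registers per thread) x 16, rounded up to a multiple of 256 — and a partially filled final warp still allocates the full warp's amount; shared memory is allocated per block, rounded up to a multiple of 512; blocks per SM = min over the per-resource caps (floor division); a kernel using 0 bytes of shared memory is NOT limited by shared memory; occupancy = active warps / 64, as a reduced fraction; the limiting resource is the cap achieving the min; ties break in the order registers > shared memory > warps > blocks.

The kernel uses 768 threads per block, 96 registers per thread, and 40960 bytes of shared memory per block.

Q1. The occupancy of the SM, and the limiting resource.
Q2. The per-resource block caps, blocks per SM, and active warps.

Answer: occupancy 3/4, limited by registers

registers: 1 block
shared memory: 2 blocks
warps: 1 block
blocks: 12 blocks

Answer: 1 block, 48 active warps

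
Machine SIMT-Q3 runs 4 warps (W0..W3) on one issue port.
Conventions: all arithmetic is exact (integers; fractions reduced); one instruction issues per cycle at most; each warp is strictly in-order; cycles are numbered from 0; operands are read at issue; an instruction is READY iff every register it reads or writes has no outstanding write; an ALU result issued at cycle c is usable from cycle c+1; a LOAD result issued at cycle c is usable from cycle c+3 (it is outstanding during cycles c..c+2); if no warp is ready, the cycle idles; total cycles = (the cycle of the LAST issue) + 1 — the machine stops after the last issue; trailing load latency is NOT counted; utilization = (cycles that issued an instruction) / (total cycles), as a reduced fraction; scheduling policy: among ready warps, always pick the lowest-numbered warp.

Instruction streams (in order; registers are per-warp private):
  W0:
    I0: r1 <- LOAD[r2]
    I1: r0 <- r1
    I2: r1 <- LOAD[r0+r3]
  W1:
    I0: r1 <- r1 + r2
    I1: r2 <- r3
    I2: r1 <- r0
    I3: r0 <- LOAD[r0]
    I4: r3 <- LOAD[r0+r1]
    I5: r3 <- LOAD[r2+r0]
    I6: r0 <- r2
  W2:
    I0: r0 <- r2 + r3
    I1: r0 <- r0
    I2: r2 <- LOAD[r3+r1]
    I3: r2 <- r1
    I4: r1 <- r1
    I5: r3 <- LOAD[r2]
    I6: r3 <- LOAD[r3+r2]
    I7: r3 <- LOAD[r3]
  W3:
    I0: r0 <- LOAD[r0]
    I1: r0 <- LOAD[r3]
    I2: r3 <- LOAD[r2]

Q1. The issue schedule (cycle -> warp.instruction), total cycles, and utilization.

cycle 0: W0.I0
cycle 1: W1.I0
cycle 2: W1.I1
cycle 3: W0.I1
cycle 4: W0.I2
cycle 5: W1.I2
cycle 6: W1.I3
cycle 7: W2.I0
cycle 8: W2.I1
cycle 9: W1.I4
cycle 10: W2.I2
cycle 11: W3.I0
cycle 12: W1.I5
cycle 13: W1.I6
cycle 14: W2.I3
cycle 15: W2.I4
cycle 16: W2.I5
cycle 17: W3.I1
cycle 18: W3.I2
cycle 19: W2.I6
cycle 20: idle
cycle 21: idle
cycle 22: W2.I7

Answer: 23 cycles, utilization 21/23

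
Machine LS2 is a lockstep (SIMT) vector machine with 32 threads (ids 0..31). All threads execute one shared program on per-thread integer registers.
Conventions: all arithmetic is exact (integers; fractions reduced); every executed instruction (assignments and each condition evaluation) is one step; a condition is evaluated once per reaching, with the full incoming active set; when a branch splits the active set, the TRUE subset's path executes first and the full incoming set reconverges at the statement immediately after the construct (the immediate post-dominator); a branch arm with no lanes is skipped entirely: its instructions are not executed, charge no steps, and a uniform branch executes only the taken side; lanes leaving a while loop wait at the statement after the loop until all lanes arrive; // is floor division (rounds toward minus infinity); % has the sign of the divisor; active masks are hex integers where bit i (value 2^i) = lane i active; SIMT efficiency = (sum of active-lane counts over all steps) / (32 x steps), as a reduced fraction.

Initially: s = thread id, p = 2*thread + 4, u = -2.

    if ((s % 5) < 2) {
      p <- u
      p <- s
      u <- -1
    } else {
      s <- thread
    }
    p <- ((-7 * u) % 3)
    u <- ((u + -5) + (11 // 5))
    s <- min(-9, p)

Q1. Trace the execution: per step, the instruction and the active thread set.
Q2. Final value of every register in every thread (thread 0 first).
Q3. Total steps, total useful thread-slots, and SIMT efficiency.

step 0: eval ((s % 5) < 2)           0xffffffff
step 1: p <- u                       0xc6318c63
step 2: p <- s                       0xc6318c63
step 3: u <- -1                      0xc6318c63
step 4: s <- thread                  0x39ce739c
step 5: p <- ((-7 * u) % 3)          0xffffffff
step 6: u <- ((u + -5) + (11 // 5))  0xffffffff
step 7: s <- min(-9, p)              0xffffffff

Answer: 8 steps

s: -9,-9,-9,-9,-9,-9,-9,-9,-9,-9,-9,-9,-9,-9,-9,-9,-9,-9,-9,-9,-9,-9,-9,-9,-9,-9,-9,-9,-9,-9,-9,-9
p: 1,1,2,2,2,1,1,2,2,2,1,1,2,2,2,1,1,2,2,2,1,1,2,2,2,1,1,2,2,2,1,1
u: -4,-4,-5,-5,-5,-4,-4,-5,-5,-5,-4,-4,-5,-5,-5,-4,-4,-5,-5,-5,-4,-4,-5,-5,-5,-4,-4,-5,-5,-5,-4,-4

steps = 8; useful = 188; efficiency = 188/256 = 47/64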